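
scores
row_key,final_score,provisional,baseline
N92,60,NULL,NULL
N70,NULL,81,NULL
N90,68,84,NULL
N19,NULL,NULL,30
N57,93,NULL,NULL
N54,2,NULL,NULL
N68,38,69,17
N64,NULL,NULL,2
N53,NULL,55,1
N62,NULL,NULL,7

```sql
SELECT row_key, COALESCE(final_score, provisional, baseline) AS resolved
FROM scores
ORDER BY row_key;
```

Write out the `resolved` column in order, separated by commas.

row_key=N19: final_score=NULL, provisional=NULL, baseline=30 → 30
row_key=N53: final_score=NULL, provisional=55 → 55
row_key=N54: final_score=2 → 2
row_key=N57: final_score=93 → 93
row_key=N62: final_score=NULL, provisional=NULL, baseline=7 → 7
row_key=N64: final_score=NULL, provisional=NULL, baseline=2 → 2
row_key=N68: final_score=38 → 38
row_key=N70: final_score=NULL, provisional=81 → 81
row_key=N90: final_score=68 → 68
row_key=N92: final_score=60 → 60

30, 55, 2, 93, 7, 2, 38, 81, 68, 60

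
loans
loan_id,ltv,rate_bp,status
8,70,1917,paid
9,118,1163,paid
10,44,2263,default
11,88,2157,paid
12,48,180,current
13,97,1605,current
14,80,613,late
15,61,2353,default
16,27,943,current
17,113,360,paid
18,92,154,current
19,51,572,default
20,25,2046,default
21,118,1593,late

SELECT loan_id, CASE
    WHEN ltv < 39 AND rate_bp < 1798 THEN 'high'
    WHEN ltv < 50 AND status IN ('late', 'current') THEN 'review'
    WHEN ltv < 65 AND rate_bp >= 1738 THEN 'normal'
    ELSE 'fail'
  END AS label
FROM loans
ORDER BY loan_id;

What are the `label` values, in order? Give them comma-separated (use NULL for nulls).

loan_id=8: ELSE → fail
loan_id=9: ELSE → fail
loan_id=10: ltv < 65 AND rate_bp >= 1738 → normal
loan_id=11: ELSE → fail
loan_id=12: ltv < 50 AND status IN ('late', 'current') → review
loan_id=13: ELSE → fail
loan_id=14: ELSE → fail
loan_id=15: ltv < 65 AND rate_bp >= 1738 → normal
loan_id=16: ltv < 39 AND rate_bp < 1798 → high
loan_id=17: ELSE → fail
loan_id=18: ELSE → fail
loan_id=19: ELSE → fail
loan_id=20: ltv < 65 AND rate_bp >= 1738 → normal
loan_id=21: ELSE → fail

fail, fail, normal, fail, review, fail, fail, normal, high, fail, fail, fail, normal, fail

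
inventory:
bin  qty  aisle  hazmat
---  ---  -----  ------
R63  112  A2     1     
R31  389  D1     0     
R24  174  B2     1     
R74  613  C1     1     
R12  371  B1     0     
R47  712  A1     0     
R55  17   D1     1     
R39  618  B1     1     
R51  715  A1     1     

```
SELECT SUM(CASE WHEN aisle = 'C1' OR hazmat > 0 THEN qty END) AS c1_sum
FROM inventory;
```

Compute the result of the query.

2249

bin=R63: ✓ → 112
bin=R31: ✗
bin=R24: ✓ → 174
bin=R74: ✓ → 613
bin=R12: ✗
bin=R47: ✗
bin=R55: ✓ → 17
bin=R39: ✓ → 618
bin=R51: ✓ → 715
c1_sum = 112 + 174 + 613 + 17 + 618 + 715 = 2249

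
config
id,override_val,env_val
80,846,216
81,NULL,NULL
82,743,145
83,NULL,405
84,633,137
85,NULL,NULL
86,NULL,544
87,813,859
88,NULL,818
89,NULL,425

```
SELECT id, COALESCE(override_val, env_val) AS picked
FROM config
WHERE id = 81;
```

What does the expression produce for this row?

id = 81: override_val=NULL, env_val=NULL.
override_val=NULL, env_val=NULL (all NULL) → NULL

NULL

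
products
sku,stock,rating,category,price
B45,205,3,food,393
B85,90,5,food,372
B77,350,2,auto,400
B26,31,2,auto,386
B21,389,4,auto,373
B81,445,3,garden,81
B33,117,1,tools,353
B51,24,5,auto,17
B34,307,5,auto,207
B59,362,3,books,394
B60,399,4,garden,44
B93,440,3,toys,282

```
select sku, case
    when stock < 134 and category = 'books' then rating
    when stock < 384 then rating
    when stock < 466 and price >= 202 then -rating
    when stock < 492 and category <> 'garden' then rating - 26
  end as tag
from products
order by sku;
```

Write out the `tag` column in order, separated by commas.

-4, 2, 1, 5, 3, 5, 3, NULL, 2, NULL, 5, -3

sku=B21: stock < 466 and price >= 202 → -4
sku=B26: stock < 384 → 2
sku=B33: stock < 384 → 1
sku=B34: stock < 384 → 5
sku=B45: stock < 384 → 3
sku=B51: stock < 384 → 5
sku=B59: stock < 384 → 3
sku=B60: (no match → NULL) → NULL
sku=B77: stock < 384 → 2
sku=B81: (no match → NULL) → NULL
sku=B85: stock < 384 → 5
sku=B93: stock < 466 and price >= 202 → -3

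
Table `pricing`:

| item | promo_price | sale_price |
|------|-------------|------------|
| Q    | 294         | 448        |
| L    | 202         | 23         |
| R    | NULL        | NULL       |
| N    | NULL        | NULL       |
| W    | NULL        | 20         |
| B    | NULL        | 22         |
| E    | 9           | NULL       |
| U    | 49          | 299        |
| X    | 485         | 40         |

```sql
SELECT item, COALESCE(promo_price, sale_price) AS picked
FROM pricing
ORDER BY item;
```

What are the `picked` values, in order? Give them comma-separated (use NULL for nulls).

22, 9, 202, NULL, 294, NULL, 49, 20, 485

item=B: promo_price=NULL, sale_price=22 → 22
item=E: promo_price=9 → 9
item=L: promo_price=202 → 202
item=N: promo_price=NULL, sale_price=NULL (all NULL) → NULL
item=Q: promo_price=294 → 294
item=R: promo_price=NULL, sale_price=NULL (all NULL) → NULL
item=U: promo_price=49 → 49
item=W: promo_price=NULL, sale_price=20 → 20
item=X: promo_price=485 → 485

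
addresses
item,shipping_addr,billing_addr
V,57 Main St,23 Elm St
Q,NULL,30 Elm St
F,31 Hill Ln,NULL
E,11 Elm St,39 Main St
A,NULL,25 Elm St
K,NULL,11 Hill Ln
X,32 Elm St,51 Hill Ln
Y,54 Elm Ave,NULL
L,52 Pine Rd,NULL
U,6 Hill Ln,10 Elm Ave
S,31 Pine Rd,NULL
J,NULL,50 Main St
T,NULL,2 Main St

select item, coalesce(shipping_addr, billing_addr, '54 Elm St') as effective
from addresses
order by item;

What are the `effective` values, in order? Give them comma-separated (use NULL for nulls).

25 Elm St, 11 Elm St, 31 Hill Ln, 50 Main St, 11 Hill Ln, 52 Pine Rd, 30 Elm St, 31 Pine Rd, 2 Main St, 6 Hill Ln, 57 Main St, 32 Elm St, 54 Elm Ave

item=A: shipping_addr=NULL, billing_addr=25 Elm St → 25 Elm St
item=E: shipping_addr=11 Elm St → 11 Elm St
item=F: shipping_addr=31 Hill Ln → 31 Hill Ln
item=J: shipping_addr=NULL, billing_addr=50 Main St → 50 Main St
item=K: shipping_addr=NULL, billing_addr=11 Hill Ln → 11 Hill Ln
item=L: shipping_addr=52 Pine Rd → 52 Pine Rd
item=Q: shipping_addr=NULL, billing_addr=30 Elm St → 30 Elm St
item=S: shipping_addr=31 Pine Rd → 31 Pine Rd
item=T: shipping_addr=NULL, billing_addr=2 Main St → 2 Main St
item=U: shipping_addr=6 Hill Ln → 6 Hill Ln
item=V: shipping_addr=57 Main St → 57 Main St
item=X: shipping_addr=32 Elm St → 32 Elm St
item=Y: shipping_addr=54 Elm Ave → 54 Elm Ave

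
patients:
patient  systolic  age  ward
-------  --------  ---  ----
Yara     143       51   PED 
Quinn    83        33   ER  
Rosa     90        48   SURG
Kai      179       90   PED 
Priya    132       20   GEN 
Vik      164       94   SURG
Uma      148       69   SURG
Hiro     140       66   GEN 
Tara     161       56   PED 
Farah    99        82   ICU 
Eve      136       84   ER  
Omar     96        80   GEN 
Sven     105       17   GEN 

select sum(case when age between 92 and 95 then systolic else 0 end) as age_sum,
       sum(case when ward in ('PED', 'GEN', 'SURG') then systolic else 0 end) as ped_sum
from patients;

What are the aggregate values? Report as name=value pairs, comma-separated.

age_sum=164, ped_sum=1358

[age_sum: age between 92 and 95]
patient=Yara: ✗
patient=Quinn: ✗
patient=Rosa: ✗
patient=Kai: ✗
patient=Priya: ✗
patient=Vik: ✓ → 164
patient=Uma: ✗
patient=Hiro: ✗
patient=Tara: ✗
patient=Farah: ✗
patient=Eve: ✗
patient=Omar: ✗
patient=Sven: ✗
age_sum = 164
—
[ped_sum: ward in ('PED', 'GEN', 'SURG')]
patient=Yara: ✓ → 143
patient=Quinn: ✗
patient=Rosa: ✓ → 90
patient=Kai: ✓ → 179
patient=Priya: ✓ → 132
patient=Vik: ✓ → 164
patient=Uma: ✓ → 148
patient=Hiro: ✓ → 140
patient=Tara: ✓ → 161
patient=Farah: ✗
patient=Eve: ✗
patient=Omar: ✓ → 96
patient=Sven: ✓ → 105
ped_sum = 143 + 90 + 179 + 132 + 164 + 148 + 140 + 161 + 96 + 105 = 1358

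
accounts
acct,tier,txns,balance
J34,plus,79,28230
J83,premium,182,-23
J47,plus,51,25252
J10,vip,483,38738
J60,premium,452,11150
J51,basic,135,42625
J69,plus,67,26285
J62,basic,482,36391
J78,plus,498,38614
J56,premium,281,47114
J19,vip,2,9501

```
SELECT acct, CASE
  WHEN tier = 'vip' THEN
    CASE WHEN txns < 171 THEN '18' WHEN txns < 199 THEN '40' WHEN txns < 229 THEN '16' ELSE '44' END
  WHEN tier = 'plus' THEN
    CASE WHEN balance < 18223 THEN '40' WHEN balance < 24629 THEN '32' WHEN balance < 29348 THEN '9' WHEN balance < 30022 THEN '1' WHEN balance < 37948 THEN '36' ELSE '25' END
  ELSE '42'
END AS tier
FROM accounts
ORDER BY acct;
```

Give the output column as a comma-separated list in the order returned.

acct=J10: tier='vip' → inner[ELSE] → 44
acct=J19: tier='vip' → inner[txns < 171] → 18
acct=J34: tier='plus' → inner[balance < 29348] → 9
acct=J47: tier='plus' → inner[balance < 29348] → 9
acct=J51: tier='basic' → outer ELSE → 42
acct=J56: tier='premium' → outer ELSE → 42
acct=J60: tier='premium' → outer ELSE → 42
acct=J62: tier='basic' → outer ELSE → 42
acct=J69: tier='plus' → inner[balance < 29348] → 9
acct=J78: tier='plus' → inner[ELSE] → 25
acct=J83: tier='premium' → outer ELSE → 42

44, 18, 9, 9, 42, 42, 42, 42, 9, 25, 42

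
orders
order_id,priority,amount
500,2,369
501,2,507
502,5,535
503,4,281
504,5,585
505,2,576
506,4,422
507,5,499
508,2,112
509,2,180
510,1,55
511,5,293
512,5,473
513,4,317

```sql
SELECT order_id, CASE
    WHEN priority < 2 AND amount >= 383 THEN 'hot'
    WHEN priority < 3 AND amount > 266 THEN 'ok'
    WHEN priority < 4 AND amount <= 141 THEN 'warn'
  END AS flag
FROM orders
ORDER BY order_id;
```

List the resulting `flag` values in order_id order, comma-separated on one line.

ok, ok, NULL, NULL, NULL, ok, NULL, NULL, warn, NULL, warn, NULL, NULL, NULL

order_id=500: priority < 3 AND amount > 266 → ok
order_id=501: priority < 3 AND amount > 266 → ok
order_id=502: (no match → NULL) → NULL
order_id=503: (no match → NULL) → NULL
order_id=504: (no match → NULL) → NULL
order_id=505: priority < 3 AND amount > 266 → ok
order_id=506: (no match → NULL) → NULL
order_id=507: (no match → NULL) → NULL
order_id=508: priority < 4 AND amount <= 141 → warn
order_id=509: (no match → NULL) → NULL
order_id=510: priority < 4 AND amount <= 141 → warn
order_id=511: (no match → NULL) → NULL
order_id=512: (no match → NULL) → NULL
order_id=513: (no match → NULL) → NULL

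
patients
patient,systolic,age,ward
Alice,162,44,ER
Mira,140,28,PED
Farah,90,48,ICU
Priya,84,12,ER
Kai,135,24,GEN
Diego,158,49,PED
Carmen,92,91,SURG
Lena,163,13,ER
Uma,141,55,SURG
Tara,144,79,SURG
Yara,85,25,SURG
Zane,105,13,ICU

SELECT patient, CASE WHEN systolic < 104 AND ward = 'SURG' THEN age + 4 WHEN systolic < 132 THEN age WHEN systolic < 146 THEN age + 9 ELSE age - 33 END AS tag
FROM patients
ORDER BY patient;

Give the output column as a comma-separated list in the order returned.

11, 95, 16, 48, 33, -20, 37, 12, 88, 64, 29, 13

patient=Alice: ELSE → 11
patient=Carmen: systolic < 104 AND ward = 'SURG' → 95
patient=Diego: ELSE → 16
patient=Farah: systolic < 132 → 48
patient=Kai: systolic < 146 → 33
patient=Lena: ELSE → -20
patient=Mira: systolic < 146 → 37
patient=Priya: systolic < 132 → 12
patient=Tara: systolic < 146 → 88
patient=Uma: systolic < 146 → 64
patient=Yara: systolic < 104 AND ward = 'SURG' → 29
patient=Zane: systolic < 132 → 13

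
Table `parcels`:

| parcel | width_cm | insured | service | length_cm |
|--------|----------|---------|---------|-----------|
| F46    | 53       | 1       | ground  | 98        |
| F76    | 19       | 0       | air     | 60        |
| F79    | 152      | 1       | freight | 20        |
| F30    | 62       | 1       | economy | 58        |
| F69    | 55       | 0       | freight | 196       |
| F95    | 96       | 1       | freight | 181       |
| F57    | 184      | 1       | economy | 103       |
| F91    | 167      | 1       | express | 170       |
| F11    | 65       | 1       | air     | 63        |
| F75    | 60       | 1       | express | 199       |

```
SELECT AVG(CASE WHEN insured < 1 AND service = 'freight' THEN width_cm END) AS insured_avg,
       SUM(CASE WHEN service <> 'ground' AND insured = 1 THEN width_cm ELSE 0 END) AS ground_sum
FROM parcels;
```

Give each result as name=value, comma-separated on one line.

insured_avg=55, ground_sum=786

[insured_avg: insured < 1 AND service = 'freight']
parcel=F46: ✗
parcel=F76: ✗
parcel=F79: ✗
parcel=F30: ✗
parcel=F69: ✓ → 55
parcel=F95: ✗
parcel=F57: ✗
parcel=F91: ✗
parcel=F11: ✗
parcel=F75: ✗
insured_avg = 55
—
[ground_sum: service <> 'ground' AND insured = 1]
parcel=F46: ✗
parcel=F76: ✗
parcel=F79: ✓ → 152
parcel=F30: ✓ → 62
parcel=F69: ✗
parcel=F95: ✓ → 96
parcel=F57: ✓ → 184
parcel=F91: ✓ → 167
parcel=F11: ✓ → 65
parcel=F75: ✓ → 60
ground_sum = 152 + 62 + 96 + 184 + 167 + 65 + 60 = 786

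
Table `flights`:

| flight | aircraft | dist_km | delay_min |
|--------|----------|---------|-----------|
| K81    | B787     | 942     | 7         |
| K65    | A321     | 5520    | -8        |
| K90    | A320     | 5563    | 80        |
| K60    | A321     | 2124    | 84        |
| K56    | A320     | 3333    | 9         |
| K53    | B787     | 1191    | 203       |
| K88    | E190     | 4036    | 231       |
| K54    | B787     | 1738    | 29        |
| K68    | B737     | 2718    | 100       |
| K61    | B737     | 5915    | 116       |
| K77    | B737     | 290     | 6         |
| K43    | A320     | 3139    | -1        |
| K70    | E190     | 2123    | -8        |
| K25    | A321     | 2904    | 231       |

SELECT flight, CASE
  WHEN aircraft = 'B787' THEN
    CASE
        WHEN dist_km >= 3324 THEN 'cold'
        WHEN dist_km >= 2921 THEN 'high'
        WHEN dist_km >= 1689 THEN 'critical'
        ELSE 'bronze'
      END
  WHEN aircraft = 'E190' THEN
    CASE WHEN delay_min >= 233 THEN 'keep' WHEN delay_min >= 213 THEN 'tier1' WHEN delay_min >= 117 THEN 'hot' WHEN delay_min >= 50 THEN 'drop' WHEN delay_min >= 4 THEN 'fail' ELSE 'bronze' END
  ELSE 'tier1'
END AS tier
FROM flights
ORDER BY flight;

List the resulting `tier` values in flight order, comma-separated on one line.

tier1, tier1, bronze, critical, tier1, tier1, tier1, tier1, tier1, bronze, tier1, bronze, tier1, tier1

flight=K25: aircraft='A321' → outer ELSE → tier1
flight=K43: aircraft='A320' → outer ELSE → tier1
flight=K53: aircraft='B787' → inner[ELSE] → bronze
flight=K54: aircraft='B787' → inner[dist_km >= 1689] → critical
flight=K56: aircraft='A320' → outer ELSE → tier1
flight=K60: aircraft='A321' → outer ELSE → tier1
flight=K61: aircraft='B737' → outer ELSE → tier1
flight=K65: aircraft='A321' → outer ELSE → tier1
flight=K68: aircraft='B737' → outer ELSE → tier1
flight=K70: aircraft='E190' → inner[ELSE] → bronze
flight=K77: aircraft='B737' → outer ELSE → tier1
flight=K81: aircraft='B787' → inner[ELSE] → bronze
flight=K88: aircraft='E190' → inner[delay_min >= 213] → tier1
flight=K90: aircraft='A320' → outer ELSE → tier1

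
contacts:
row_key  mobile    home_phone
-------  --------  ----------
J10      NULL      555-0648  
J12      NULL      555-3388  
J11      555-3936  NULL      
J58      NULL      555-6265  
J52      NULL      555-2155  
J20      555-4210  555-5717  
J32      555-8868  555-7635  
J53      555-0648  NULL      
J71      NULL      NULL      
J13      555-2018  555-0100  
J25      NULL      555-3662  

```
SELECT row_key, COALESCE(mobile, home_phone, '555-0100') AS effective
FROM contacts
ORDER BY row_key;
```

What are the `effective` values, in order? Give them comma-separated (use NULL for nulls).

row_key=J10: mobile=NULL, home_phone=555-0648 → 555-0648
row_key=J11: mobile=555-3936 → 555-3936
row_key=J12: mobile=NULL, home_phone=555-3388 → 555-3388
row_key=J13: mobile=555-2018 → 555-2018
row_key=J20: mobile=555-4210 → 555-4210
row_key=J25: mobile=NULL, home_phone=555-3662 → 555-3662
row_key=J32: mobile=555-8868 → 555-8868
row_key=J52: mobile=NULL, home_phone=555-2155 → 555-2155
row_key=J53: mobile=555-0648 → 555-0648
row_key=J58: mobile=NULL, home_phone=555-6265 → 555-6265
row_key=J71: mobile=NULL, home_phone=NULL, → literal 555-0100 → 555-0100

555-0648, 555-3936, 555-3388, 555-2018, 555-4210, 555-3662, 555-8868, 555-2155, 555-0648, 555-6265, 555-0100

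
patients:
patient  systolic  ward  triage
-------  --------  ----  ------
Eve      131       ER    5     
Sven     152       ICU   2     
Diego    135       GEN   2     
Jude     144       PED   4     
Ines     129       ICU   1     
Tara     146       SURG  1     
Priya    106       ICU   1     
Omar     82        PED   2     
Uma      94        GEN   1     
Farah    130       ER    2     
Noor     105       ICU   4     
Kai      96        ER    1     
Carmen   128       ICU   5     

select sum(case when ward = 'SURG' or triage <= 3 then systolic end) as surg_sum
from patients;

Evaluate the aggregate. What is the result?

patient=Eve: ✗
patient=Sven: ✓ → 152
patient=Diego: ✓ → 135
patient=Jude: ✗
patient=Ines: ✓ → 129
patient=Tara: ✓ → 146
patient=Priya: ✓ → 106
patient=Omar: ✓ → 82
patient=Uma: ✓ → 94
patient=Farah: ✓ → 130
patient=Noor: ✗
patient=Kai: ✓ → 96
patient=Carmen: ✗
surg_sum = 152 + 135 + 129 + 146 + 106 + 82 + 94 + 130 + 96 = 1070

1070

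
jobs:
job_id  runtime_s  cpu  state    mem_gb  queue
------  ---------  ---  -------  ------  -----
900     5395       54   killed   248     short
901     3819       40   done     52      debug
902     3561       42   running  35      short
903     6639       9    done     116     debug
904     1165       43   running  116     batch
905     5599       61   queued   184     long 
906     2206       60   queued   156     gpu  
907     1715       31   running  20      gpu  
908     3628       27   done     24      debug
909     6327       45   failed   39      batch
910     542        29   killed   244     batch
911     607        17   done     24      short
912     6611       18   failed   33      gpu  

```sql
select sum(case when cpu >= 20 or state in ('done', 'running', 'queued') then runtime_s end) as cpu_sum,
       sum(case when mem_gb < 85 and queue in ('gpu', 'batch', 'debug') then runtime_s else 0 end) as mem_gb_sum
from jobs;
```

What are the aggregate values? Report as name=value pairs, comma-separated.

cpu_sum=41203, mem_gb_sum=22100

[cpu_sum: cpu >= 20 or state in ('done', 'running', 'queued')]
job_id=900: ✓ → 5395
job_id=901: ✓ → 3819
job_id=902: ✓ → 3561
job_id=903: ✓ → 6639
job_id=904: ✓ → 1165
job_id=905: ✓ → 5599
job_id=906: ✓ → 2206
job_id=907: ✓ → 1715
job_id=908: ✓ → 3628
job_id=909: ✓ → 6327
job_id=910: ✓ → 542
job_id=911: ✓ → 607
job_id=912: ✗
cpu_sum = 5395 + 3819 + 3561 + 6639 + 1165 + 5599 + 2206 + 1715 + 3628 + 6327 + 542 + 607 = 41203
—
[mem_gb_sum: mem_gb < 85 and queue in ('gpu', 'batch', 'debug')]
job_id=900: ✗
job_id=901: ✓ → 3819
job_id=902: ✗
job_id=903: ✗
job_id=904: ✗
job_id=905: ✗
job_id=906: ✗
job_id=907: ✓ → 1715
job_id=908: ✓ → 3628
job_id=909: ✓ → 6327
job_id=910: ✗
job_id=911: ✗
job_id=912: ✓ → 6611
mem_gb_sum = 3819 + 1715 + 3628 + 6327 + 6611 = 22100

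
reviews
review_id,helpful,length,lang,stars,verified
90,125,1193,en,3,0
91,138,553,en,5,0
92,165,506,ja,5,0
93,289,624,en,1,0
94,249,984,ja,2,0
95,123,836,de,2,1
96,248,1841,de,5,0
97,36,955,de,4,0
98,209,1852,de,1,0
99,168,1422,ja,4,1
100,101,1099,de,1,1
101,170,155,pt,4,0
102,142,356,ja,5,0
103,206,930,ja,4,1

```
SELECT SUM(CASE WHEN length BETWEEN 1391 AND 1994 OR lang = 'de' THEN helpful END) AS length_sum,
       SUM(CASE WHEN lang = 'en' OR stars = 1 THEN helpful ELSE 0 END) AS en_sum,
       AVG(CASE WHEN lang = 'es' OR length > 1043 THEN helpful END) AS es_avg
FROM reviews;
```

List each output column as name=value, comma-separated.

length_sum=885, en_sum=862, es_avg=170.2

[length_sum: length BETWEEN 1391 AND 1994 OR lang = 'de']
review_id=90: ✗
review_id=91: ✗
review_id=92: ✗
review_id=93: ✗
review_id=94: ✗
review_id=95: ✓ → 123
review_id=96: ✓ → 248
review_id=97: ✓ → 36
review_id=98: ✓ → 209
review_id=99: ✓ → 168
review_id=100: ✓ → 101
review_id=101: ✗
review_id=102: ✗
review_id=103: ✗
length_sum = 123 + 248 + 36 + 209 + 168 + 101 = 885
—
[en_sum: lang = 'en' OR stars = 1]
review_id=90: ✓ → 125
review_id=91: ✓ → 138
review_id=92: ✗
review_id=93: ✓ → 289
review_id=94: ✗
review_id=95: ✗
review_id=96: ✗
review_id=97: ✗
review_id=98: ✓ → 209
review_id=99: ✗
review_id=100: ✓ → 101
review_id=101: ✗
review_id=102: ✗
review_id=103: ✗
en_sum = 125 + 138 + 289 + 209 + 101 = 862
—
[es_avg: lang = 'es' OR length > 1043]
review_id=90: ✓ → 125
review_id=91: ✗
review_id=92: ✗
review_id=93: ✗
review_id=94: ✗
review_id=95: ✗
review_id=96: ✓ → 248
review_id=97: ✗
review_id=98: ✓ → 209
review_id=99: ✓ → 168
review_id=100: ✓ → 101
review_id=101: ✗
review_id=102: ✗
review_id=103: ✗
es_avg = (125 + 248 + 209 + 168 + 101) / 5 = 170.2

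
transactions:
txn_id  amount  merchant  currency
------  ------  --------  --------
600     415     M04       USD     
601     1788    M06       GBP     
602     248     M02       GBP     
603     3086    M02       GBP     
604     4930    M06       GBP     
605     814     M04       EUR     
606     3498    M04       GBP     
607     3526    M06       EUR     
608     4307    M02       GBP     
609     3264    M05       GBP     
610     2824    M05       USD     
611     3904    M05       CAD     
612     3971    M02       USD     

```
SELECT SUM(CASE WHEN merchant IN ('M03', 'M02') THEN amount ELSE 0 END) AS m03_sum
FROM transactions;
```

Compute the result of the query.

11612

txn_id=600: ✗
txn_id=601: ✗
txn_id=602: ✓ → 248
txn_id=603: ✓ → 3086
txn_id=604: ✗
txn_id=605: ✗
txn_id=606: ✗
txn_id=607: ✗
txn_id=608: ✓ → 4307
txn_id=609: ✗
txn_id=610: ✗
txn_id=611: ✗
txn_id=612: ✓ → 3971
m03_sum = 248 + 3086 + 4307 + 3971 = 11612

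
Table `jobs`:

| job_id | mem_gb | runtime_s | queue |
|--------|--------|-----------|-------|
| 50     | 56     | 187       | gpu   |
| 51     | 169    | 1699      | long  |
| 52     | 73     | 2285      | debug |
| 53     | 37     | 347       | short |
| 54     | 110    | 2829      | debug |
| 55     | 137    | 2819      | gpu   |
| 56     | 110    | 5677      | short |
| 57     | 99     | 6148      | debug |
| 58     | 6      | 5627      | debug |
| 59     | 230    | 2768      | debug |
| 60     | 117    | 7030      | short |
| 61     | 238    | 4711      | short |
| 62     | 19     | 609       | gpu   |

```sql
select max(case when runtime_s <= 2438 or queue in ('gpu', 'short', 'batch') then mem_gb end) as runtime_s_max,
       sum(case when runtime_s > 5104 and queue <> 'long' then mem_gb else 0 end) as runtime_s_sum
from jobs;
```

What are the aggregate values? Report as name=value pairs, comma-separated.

runtime_s_max=238, runtime_s_sum=332

[runtime_s_max: runtime_s <= 2438 or queue in ('gpu', 'short', 'batch')]
job_id=50: ✓ → 56
job_id=51: ✓ → 169
job_id=52: ✓ → 73
job_id=53: ✓ → 37
job_id=54: ✗
job_id=55: ✓ → 137
job_id=56: ✓ → 110
job_id=57: ✗
job_id=58: ✗
job_id=59: ✗
job_id=60: ✓ → 117
job_id=61: ✓ → 238
job_id=62: ✓ → 19
runtime_s_max = MAX(56, 169, 73, 37, 137, 110, 117, 238, 19) = 238
—
[runtime_s_sum: runtime_s > 5104 and queue <> 'long']
job_id=50: ✗
job_id=51: ✗
job_id=52: ✗
job_id=53: ✗
job_id=54: ✗
job_id=55: ✗
job_id=56: ✓ → 110
job_id=57: ✓ → 99
job_id=58: ✓ → 6
job_id=59: ✗
job_id=60: ✓ → 117
job_id=61: ✗
job_id=62: ✗
runtime_s_sum = 110 + 99 + 6 + 117 = 332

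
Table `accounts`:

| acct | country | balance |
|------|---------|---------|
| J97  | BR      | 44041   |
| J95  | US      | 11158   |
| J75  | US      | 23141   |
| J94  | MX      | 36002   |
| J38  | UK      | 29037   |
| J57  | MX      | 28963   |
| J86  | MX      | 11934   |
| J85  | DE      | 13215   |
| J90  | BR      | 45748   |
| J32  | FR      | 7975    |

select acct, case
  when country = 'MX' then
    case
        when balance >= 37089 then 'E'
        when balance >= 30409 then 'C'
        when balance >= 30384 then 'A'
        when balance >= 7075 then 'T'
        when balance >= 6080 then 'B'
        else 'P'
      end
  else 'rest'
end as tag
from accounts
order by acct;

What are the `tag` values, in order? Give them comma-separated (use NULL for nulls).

acct=J32: country='FR' → outer ELSE → rest
acct=J38: country='UK' → outer ELSE → rest
acct=J57: country='MX' → inner[balance >= 7075] → T
acct=J75: country='US' → outer ELSE → rest
acct=J85: country='DE' → outer ELSE → rest
acct=J86: country='MX' → inner[balance >= 7075] → T
acct=J90: country='BR' → outer ELSE → rest
acct=J94: country='MX' → inner[balance >= 30409] → C
acct=J95: country='US' → outer ELSE → rest
acct=J97: country='BR' → outer ELSE → rest

rest, rest, T, rest, rest, T, rest, C, rest, rest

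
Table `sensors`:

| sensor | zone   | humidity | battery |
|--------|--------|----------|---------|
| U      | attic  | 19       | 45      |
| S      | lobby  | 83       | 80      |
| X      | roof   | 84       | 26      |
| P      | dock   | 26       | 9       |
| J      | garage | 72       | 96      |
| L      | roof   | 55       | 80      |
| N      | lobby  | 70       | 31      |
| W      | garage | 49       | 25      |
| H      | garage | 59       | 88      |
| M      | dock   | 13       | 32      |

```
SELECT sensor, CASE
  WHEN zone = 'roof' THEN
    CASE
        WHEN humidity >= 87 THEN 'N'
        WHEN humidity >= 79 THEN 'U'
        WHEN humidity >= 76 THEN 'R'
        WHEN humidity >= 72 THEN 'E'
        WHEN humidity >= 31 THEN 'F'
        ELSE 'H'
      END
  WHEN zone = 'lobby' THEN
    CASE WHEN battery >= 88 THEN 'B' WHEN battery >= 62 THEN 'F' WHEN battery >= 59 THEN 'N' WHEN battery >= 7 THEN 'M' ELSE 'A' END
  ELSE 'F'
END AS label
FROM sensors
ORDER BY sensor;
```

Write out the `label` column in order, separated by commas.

F, F, F, F, M, F, F, F, F, U

sensor=H: zone='garage' → outer ELSE → F
sensor=J: zone='garage' → outer ELSE → F
sensor=L: zone='roof' → inner[humidity >= 31] → F
sensor=M: zone='dock' → outer ELSE → F
sensor=N: zone='lobby' → inner[battery >= 7] → M
sensor=P: zone='dock' → outer ELSE → F
sensor=S: zone='lobby' → inner[battery >= 62] → F
sensor=U: zone='attic' → outer ELSE → F
sensor=W: zone='garage' → outer ELSE → F
sensor=X: zone='roof' → inner[humidity >= 79] → U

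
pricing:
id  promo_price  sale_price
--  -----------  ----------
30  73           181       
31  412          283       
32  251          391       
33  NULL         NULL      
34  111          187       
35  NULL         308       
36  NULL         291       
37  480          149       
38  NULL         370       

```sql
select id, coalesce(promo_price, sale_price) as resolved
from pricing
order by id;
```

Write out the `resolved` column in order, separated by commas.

73, 412, 251, NULL, 111, 308, 291, 480, 370

id=30: promo_price=73 → 73
id=31: promo_price=412 → 412
id=32: promo_price=251 → 251
id=33: promo_price=NULL, sale_price=NULL (all NULL) → NULL
id=34: promo_price=111 → 111
id=35: promo_price=NULL, sale_price=308 → 308
id=36: promo_price=NULL, sale_price=291 → 291
id=37: promo_price=480 → 480
id=38: promo_price=NULL, sale_price=370 → 370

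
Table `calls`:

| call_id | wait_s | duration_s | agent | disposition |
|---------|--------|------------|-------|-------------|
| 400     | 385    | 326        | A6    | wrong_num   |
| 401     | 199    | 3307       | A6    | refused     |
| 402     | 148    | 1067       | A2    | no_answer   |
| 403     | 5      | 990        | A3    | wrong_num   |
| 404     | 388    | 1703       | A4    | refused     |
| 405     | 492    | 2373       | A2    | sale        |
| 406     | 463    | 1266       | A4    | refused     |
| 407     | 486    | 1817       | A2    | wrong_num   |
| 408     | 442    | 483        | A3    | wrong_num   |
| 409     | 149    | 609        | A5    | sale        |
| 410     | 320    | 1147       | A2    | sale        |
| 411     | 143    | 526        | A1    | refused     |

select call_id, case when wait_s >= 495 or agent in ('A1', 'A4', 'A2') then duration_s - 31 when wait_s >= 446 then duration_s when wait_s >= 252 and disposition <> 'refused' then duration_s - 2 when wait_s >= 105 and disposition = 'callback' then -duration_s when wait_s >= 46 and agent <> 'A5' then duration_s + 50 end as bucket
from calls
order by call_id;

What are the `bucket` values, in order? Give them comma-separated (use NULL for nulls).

324, 3357, 1036, NULL, 1672, 2342, 1235, 1786, 481, NULL, 1116, 495

call_id=400: wait_s >= 252 and disposition <> 'refused' → 324
call_id=401: wait_s >= 46 and agent <> 'A5' → 3357
call_id=402: wait_s >= 495 or agent in ('A1', 'A4', 'A2') → 1036
call_id=403: (no match → NULL) → NULL
call_id=404: wait_s >= 495 or agent in ('A1', 'A4', 'A2') → 1672
call_id=405: wait_s >= 495 or agent in ('A1', 'A4', 'A2') → 2342
call_id=406: wait_s >= 495 or agent in ('A1', 'A4', 'A2') → 1235
call_id=407: wait_s >= 495 or agent in ('A1', 'A4', 'A2') → 1786
call_id=408: wait_s >= 252 and disposition <> 'refused' → 481
call_id=409: (no match → NULL) → NULL
call_id=410: wait_s >= 495 or agent in ('A1', 'A4', 'A2') → 1116
call_id=411: wait_s >= 495 or agent in ('A1', 'A4', 'A2') → 495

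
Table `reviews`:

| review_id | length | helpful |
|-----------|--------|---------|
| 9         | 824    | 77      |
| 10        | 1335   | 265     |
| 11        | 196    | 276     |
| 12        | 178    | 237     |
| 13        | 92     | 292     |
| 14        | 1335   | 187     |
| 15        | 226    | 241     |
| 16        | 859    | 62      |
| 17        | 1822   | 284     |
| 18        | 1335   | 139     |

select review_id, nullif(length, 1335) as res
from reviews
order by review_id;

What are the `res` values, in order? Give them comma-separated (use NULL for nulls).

824, NULL, 196, 178, 92, NULL, 226, 859, 1822, NULL

review_id=9: length=824 vs 1335: differ → 824
review_id=10: length=1335 vs 1335: equal → NULL
review_id=11: length=196 vs 1335: differ → 196
review_id=12: length=178 vs 1335: differ → 178
review_id=13: length=92 vs 1335: differ → 92
review_id=14: length=1335 vs 1335: equal → NULL
review_id=15: length=226 vs 1335: differ → 226
review_id=16: length=859 vs 1335: differ → 859
review_id=17: length=1822 vs 1335: differ → 1822
review_id=18: length=1335 vs 1335: equal → NULL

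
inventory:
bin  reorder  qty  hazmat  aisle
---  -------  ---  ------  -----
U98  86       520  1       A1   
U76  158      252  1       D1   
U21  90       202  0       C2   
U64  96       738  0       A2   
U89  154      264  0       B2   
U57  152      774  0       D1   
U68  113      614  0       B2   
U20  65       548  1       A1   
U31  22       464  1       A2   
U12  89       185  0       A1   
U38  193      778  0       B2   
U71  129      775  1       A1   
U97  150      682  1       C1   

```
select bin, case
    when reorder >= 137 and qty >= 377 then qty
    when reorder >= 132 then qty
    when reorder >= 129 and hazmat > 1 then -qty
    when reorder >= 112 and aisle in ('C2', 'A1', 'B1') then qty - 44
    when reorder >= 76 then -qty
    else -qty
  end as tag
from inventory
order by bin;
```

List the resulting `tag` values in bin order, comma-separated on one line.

-185, -548, -202, -464, 778, 774, -738, -614, 731, 252, 264, 682, -520

bin=U12: reorder >= 76 → -185
bin=U20: ELSE → -548
bin=U21: reorder >= 76 → -202
bin=U31: ELSE → -464
bin=U38: reorder >= 137 and qty >= 377 → 778
bin=U57: reorder >= 137 and qty >= 377 → 774
bin=U64: reorder >= 76 → -738
bin=U68: reorder >= 76 → -614
bin=U71: reorder >= 112 and aisle in ('C2', 'A1', 'B1') → 731
bin=U76: reorder >= 132 → 252
bin=U89: reorder >= 132 → 264
bin=U97: reorder >= 137 and qty >= 377 → 682
bin=U98: reorder >= 76 → -520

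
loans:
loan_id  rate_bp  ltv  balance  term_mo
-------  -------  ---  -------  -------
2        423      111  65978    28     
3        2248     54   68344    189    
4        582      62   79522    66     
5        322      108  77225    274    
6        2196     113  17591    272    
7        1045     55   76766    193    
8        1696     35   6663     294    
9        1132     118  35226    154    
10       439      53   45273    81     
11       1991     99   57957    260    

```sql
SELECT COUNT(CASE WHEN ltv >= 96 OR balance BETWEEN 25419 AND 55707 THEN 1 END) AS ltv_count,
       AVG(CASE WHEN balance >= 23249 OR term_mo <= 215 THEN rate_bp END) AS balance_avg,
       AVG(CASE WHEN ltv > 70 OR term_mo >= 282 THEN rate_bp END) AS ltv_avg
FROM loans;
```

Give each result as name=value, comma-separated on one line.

[ltv_count: ltv >= 96 OR balance BETWEEN 25419 AND 55707]
loan_id=2: ✓ → 1
loan_id=3: ✗
loan_id=4: ✗
loan_id=5: ✓ → 1
loan_id=6: ✓ → 1
loan_id=7: ✗
loan_id=8: ✗
loan_id=9: ✓ → 1
loan_id=10: ✓ → 1
loan_id=11: ✓ → 1
ltv_count = COUNT(1, 1, 1, 1, 1, 1) = 6
—
[balance_avg: balance >= 23249 OR term_mo <= 215]
loan_id=2: ✓ → 423
loan_id=3: ✓ → 2248
loan_id=4: ✓ → 582
loan_id=5: ✓ → 322
loan_id=6: ✗
loan_id=7: ✓ → 1045
loan_id=8: ✗
loan_id=9: ✓ → 1132
loan_id=10: ✓ → 439
loan_id=11: ✓ → 1991
balance_avg = (423 + 2248 + 582 + 322 + 1045 + 1132 + 439 + 1991) / 8 = 1022.75
—
[ltv_avg: ltv > 70 OR term_mo >= 282]
loan_id=2: ✓ → 423
loan_id=3: ✗
loan_id=4: ✗
loan_id=5: ✓ → 322
loan_id=6: ✓ → 2196
loan_id=7: ✗
loan_id=8: ✓ → 1696
loan_id=9: ✓ → 1132
loan_id=10: ✗
loan_id=11: ✓ → 1991
ltv_avg = (423 + 322 + 2196 + 1696 + 1132 + 1991) / 6 = 1293.3333333333

ltv_count=6, balance_avg=1022.75, ltv_avg=1293.3333333333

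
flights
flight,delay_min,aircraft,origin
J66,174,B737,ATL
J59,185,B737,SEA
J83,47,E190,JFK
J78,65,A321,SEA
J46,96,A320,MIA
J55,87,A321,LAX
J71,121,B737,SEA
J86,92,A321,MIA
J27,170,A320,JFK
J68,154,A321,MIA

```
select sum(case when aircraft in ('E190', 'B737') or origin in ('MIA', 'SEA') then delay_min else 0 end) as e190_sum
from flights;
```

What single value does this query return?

934

flight=J66: ✓ → 174
flight=J59: ✓ → 185
flight=J83: ✓ → 47
flight=J78: ✓ → 65
flight=J46: ✓ → 96
flight=J55: ✗
flight=J71: ✓ → 121
flight=J86: ✓ → 92
flight=J27: ✗
flight=J68: ✓ → 154
e190_sum = 174 + 185 + 47 + 65 + 96 + 121 + 92 + 154 = 934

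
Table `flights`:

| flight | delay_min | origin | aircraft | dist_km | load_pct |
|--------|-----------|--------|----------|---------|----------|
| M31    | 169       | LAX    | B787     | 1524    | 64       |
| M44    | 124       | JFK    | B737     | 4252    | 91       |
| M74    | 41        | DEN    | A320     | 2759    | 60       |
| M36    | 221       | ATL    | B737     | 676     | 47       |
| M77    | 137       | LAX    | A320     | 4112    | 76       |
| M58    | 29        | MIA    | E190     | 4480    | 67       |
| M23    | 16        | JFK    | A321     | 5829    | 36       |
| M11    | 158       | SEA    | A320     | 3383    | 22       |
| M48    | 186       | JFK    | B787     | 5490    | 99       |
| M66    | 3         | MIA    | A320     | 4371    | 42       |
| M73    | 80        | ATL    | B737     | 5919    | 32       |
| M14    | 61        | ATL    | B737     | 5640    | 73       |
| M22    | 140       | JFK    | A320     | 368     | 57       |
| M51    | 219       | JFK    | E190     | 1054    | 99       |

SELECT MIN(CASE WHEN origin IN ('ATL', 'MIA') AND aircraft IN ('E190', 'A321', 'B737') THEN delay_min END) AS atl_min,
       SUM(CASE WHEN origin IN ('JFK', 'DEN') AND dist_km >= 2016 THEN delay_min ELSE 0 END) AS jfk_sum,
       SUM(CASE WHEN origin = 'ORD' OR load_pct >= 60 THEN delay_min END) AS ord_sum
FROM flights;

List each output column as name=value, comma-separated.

[atl_min: origin IN ('ATL', 'MIA') AND aircraft IN ('E190', 'A321', 'B737')]
flight=M31: ✗
flight=M44: ✗
flight=M74: ✗
flight=M36: ✓ → 221
flight=M77: ✗
flight=M58: ✓ → 29
flight=M23: ✗
flight=M11: ✗
flight=M48: ✗
flight=M66: ✗
flight=M73: ✓ → 80
flight=M14: ✓ → 61
flight=M22: ✗
flight=M51: ✗
atl_min = MIN(221, 29, 80, 61) = 29
—
[jfk_sum: origin IN ('JFK', 'DEN') AND dist_km >= 2016]
flight=M31: ✗
flight=M44: ✓ → 124
flight=M74: ✓ → 41
flight=M36: ✗
flight=M77: ✗
flight=M58: ✗
flight=M23: ✓ → 16
flight=M11: ✗
flight=M48: ✓ → 186
flight=M66: ✗
flight=M73: ✗
flight=M14: ✗
flight=M22: ✗
flight=M51: ✗
jfk_sum = 124 + 41 + 16 + 186 = 367
—
[ord_sum: origin = 'ORD' OR load_pct >= 60]
flight=M31: ✓ → 169
flight=M44: ✓ → 124
flight=M74: ✓ → 41
flight=M36: ✗
flight=M77: ✓ → 137
flight=M58: ✓ → 29
flight=M23: ✗
flight=M11: ✗
flight=M48: ✓ → 186
flight=M66: ✗
flight=M73: ✗
flight=M14: ✓ → 61
flight=M22: ✗
flight=M51: ✓ → 219
ord_sum = 169 + 124 + 41 + 137 + 29 + 186 + 61 + 219 = 966

atl_min=29, jfk_sum=367, ord_sum=966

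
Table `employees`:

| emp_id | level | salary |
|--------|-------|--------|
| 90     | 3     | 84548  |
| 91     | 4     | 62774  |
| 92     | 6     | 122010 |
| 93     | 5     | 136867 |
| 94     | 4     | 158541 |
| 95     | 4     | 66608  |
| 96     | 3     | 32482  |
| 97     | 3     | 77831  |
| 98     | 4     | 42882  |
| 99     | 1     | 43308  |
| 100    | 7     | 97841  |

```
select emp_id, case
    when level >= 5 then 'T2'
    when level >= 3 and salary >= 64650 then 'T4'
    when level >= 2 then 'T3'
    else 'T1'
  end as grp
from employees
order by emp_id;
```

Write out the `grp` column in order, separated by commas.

emp_id=90: level >= 3 and salary >= 64650 → T4
emp_id=91: level >= 2 → T3
emp_id=92: level >= 5 → T2
emp_id=93: level >= 5 → T2
emp_id=94: level >= 3 and salary >= 64650 → T4
emp_id=95: level >= 3 and salary >= 64650 → T4
emp_id=96: level >= 2 → T3
emp_id=97: level >= 3 and salary >= 64650 → T4
emp_id=98: level >= 2 → T3
emp_id=99: ELSE → T1
emp_id=100: level >= 5 → T2

T4, T3, T2, T2, T4, T4, T3, T4, T3, T1, T2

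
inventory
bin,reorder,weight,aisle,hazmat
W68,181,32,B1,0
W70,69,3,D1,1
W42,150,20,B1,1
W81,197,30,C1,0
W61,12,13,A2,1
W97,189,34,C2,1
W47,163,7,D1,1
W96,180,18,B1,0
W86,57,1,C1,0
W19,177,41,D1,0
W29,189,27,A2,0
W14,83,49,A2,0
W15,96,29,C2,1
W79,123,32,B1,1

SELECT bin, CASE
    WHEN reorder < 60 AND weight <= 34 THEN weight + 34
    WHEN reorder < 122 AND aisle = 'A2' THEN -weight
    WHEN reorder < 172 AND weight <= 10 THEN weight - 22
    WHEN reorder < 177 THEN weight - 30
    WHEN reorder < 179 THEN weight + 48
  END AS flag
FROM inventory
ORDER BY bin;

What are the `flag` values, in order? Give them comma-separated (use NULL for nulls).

-49, -1, 89, NULL, -10, -15, 47, NULL, -19, 2, NULL, 35, NULL, NULL

bin=W14: reorder < 122 AND aisle = 'A2' → -49
bin=W15: reorder < 177 → -1
bin=W19: reorder < 179 → 89
bin=W29: (no match → NULL) → NULL
bin=W42: reorder < 177 → -10
bin=W47: reorder < 172 AND weight <= 10 → -15
bin=W61: reorder < 60 AND weight <= 34 → 47
bin=W68: (no match → NULL) → NULL
bin=W70: reorder < 172 AND weight <= 10 → -19
bin=W79: reorder < 177 → 2
bin=W81: (no match → NULL) → NULL
bin=W86: reorder < 60 AND weight <= 34 → 35
bin=W96: (no match → NULL) → NULL
bin=W97: (no match → NULL) → NULL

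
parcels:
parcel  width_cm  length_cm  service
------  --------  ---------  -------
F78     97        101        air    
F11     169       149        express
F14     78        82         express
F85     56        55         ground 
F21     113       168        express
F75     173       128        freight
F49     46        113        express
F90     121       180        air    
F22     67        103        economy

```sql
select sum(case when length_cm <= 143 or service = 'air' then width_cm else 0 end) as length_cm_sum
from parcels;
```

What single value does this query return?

parcel=F78: ✓ → 97
parcel=F11: ✗
parcel=F14: ✓ → 78
parcel=F85: ✓ → 56
parcel=F21: ✗
parcel=F75: ✓ → 173
parcel=F49: ✓ → 46
parcel=F90: ✓ → 121
parcel=F22: ✓ → 67
length_cm_sum = 97 + 78 + 56 + 173 + 46 + 121 + 67 = 638

638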